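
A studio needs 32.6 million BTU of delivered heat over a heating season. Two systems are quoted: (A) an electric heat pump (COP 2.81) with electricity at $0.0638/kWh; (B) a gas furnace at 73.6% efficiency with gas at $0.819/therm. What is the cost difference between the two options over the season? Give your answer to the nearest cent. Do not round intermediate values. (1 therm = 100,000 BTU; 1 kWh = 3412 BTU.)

$145.83

Heat load = 32.6 × 10⁶ BTU = 32,600,000 BTU
Gas: input = 32,600,000 / 0.736 = 44,293,478 BTU = 442.9 therm → 442.9 × $0.819 = $362.76
Heat pump: 32,600,000 BTU / 3412 = 9,555 kWh heat; / 2.81 = 3,400 kWh in → × $0.0638 = $216.93
Difference = |$362.76 − $216.93| = $145.83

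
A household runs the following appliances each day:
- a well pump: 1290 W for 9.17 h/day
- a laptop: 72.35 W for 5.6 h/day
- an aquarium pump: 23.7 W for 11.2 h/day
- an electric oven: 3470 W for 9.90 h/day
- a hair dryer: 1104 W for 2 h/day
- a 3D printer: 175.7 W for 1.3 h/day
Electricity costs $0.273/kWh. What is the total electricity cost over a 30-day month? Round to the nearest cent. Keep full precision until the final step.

$403.68

well pump: 1290 W × 9.17 h × 30 d = 354,879 Wh = 354.9 kWh
laptop: 72.35 W × 5.6 h × 30 d = 12,155 Wh = 12.15 kWh
aquarium pump: 23.7 W × 11.2 h × 30 d = 7,963 Wh = 7.963 kWh
electric oven: 3470 W × 9.90 h × 30 d = 1,030,590 Wh = 1,031 kWh
hair dryer: 1104 W × 2 h × 30 d = 66,240 Wh = 66.24 kWh
3D printer: 175.7 W × 1.3 h × 30 d = 6,852 Wh = 6.852 kWh
Total energy = 354.9 + 12.15 + 7.963 + 1,031 + 66.24 + 6.852 = 1,479 kWh
Cost = 1,479 kWh × $0.273 = $403.68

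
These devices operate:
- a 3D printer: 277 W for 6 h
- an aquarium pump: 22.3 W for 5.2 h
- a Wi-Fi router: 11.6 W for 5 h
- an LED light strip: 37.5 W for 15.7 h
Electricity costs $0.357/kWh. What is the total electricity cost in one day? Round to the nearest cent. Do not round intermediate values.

3D printer: 277 W × 6 h = 1,662 Wh = 1.662 kWh
aquarium pump: 22.3 W × 5.2 h = 116 Wh = 0.116 kWh
Wi-Fi router: 11.6 W × 5 h = 58 Wh = 0.058 kWh
LED light strip: 37.5 W × 15.7 h = 589 Wh = 0.5887 kWh
Total energy = 1.662 + 0.116 + 0.058 + 0.5887 = 2.425 kWh
Cost = 2.425 kWh × $0.357 = $0.87

$0.87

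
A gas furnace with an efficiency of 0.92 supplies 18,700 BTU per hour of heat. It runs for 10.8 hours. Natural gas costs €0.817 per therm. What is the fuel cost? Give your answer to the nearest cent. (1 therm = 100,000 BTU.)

Heat delivered = 18,700 BTU/h × 10.8 h = 201,960 BTU
Gas input = 201,960 / 0.92 = 219,522 BTU
= 219,522 / 100,000 = 2.195 therm
Cost = 2.195 × €0.817/therm = €1.79

€1.79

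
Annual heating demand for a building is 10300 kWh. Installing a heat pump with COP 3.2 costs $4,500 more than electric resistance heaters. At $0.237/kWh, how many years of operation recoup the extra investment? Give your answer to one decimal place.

2.7 years

Resistance: 10300 kWh × $0.237 = $2,441.10/yr
Heat pump: 10300 / 3.2 = 3219 kWh in → × $0.237 = $762.84/yr
Annual savings = $1,678.26
Payback = $4,500 / $1,678.26 = 2.68 years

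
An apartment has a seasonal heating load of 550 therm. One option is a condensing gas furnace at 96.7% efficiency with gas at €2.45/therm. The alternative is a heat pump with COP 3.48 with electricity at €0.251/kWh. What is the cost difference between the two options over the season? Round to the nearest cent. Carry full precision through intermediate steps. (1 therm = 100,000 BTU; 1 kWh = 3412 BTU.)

€230.84

Heat load = 550 therm × 100,000 = 55,000,000 BTU
Gas: input = 55,000,000 / 0.967 = 56,876,939 BTU = 568.8 therm → 568.8 × €2.45 = €1,393.49
Heat pump: 55,000,000 BTU / 3412 = 16,120 kWh heat; / 3.48 = 4,632 kWh in → × €0.251 = €1,162.65
Difference = |€1,393.49 − €1,162.65| = €230.84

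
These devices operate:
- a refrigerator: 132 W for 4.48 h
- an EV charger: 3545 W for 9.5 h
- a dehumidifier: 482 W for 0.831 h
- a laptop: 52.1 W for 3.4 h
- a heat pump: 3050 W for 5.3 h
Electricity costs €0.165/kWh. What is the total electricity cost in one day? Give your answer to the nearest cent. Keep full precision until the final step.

€8.42

refrigerator: 132 W × 4.48 h = 591 Wh = 0.5914 kWh
EV charger: 3545 W × 9.5 h = 33,678 Wh = 33.68 kWh
dehumidifier: 482 W × 0.831 h = 401 Wh = 0.4005 kWh
laptop: 52.1 W × 3.4 h = 177 Wh = 0.1771 kWh
heat pump: 3050 W × 5.3 h = 16,165 Wh = 16.16 kWh
Total energy = 0.5914 + 33.68 + 0.4005 + 0.1771 + 16.16 = 51.01 kWh
Cost = 51.01 kWh × €0.165 = €8.42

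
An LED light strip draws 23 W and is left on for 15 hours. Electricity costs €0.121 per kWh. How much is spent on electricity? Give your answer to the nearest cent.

€0.04

Energy = 23 W × 15 h = 345 Wh = 0.345 kWh
Cost = 0.345 kWh × €0.121/kWh = €0.04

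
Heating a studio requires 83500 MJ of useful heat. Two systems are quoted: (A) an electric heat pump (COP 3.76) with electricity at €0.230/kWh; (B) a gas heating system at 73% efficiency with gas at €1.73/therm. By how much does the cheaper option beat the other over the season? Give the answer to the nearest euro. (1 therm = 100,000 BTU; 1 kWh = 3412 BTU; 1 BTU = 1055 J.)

Heat load = 83500 MJ = 83,500,000,000 J / 1055 = 79,146,919 BTU
Gas: input = 79,146,919 / 0.730 = 108,420,438 BTU = 1,084 therm → 1,084 × €1.73 = €1,875.67
Heat pump: 79,146,919 BTU / 3412 = 23,200 kWh heat; / 3.76 = 6,169 kWh in → × €0.230 = €1,418.94
Difference = |€1,875.67 − €1,418.94| = €456.73 ≈ €457

€457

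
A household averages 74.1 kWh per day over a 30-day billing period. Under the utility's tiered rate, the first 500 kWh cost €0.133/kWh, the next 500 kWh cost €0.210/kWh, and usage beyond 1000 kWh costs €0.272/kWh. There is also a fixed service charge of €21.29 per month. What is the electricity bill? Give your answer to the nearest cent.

Usage = 74.1 kWh/day × 30 days = 2223 kWh
First 500 kWh × €0.133 = €66.50
Next 500 kWh × €0.210 = €105.00
Remaining 1223 kWh × €0.272 = €332.66
Energy charge = €504.16; + service €21.29 = €525.45

€525.45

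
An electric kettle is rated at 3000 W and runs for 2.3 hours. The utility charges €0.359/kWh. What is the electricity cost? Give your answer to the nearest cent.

Energy = 3000 W × 2.3 h = 6,900 Wh = 6.9 kWh
Cost = 6.9 kWh × €0.359/kWh = €2.48

€2.48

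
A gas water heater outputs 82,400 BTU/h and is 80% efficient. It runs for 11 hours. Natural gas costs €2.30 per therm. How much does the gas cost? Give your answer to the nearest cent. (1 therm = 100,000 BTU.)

€26.06

Heat delivered = 82,400 BTU/h × 11 h = 906,400 BTU
Gas input = 906,400 / 0.80 = 1,133,000 BTU
= 1,133,000 / 100,000 = 11.33 therm
Cost = 11.33 × €2.30/therm = €26.06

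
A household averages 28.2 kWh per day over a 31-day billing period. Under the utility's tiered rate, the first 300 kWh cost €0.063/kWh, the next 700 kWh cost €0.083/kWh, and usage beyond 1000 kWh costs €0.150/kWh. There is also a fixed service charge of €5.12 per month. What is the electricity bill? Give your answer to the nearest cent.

Usage = 28.2 kWh/day × 31 days = 874.2 kWh
First 300 kWh × €0.063 = €18.90
Next 574.2 kWh × €0.083 = €47.66
Remaining tier: 0 kWh (not reached)
Energy charge = €66.56; + service €5.12 = €71.68

€71.68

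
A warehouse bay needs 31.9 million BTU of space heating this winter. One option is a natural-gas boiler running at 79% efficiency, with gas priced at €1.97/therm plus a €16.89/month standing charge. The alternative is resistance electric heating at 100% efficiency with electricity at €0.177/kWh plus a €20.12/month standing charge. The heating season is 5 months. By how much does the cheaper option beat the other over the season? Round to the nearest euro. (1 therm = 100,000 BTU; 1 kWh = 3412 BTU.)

€876

Heat load = 31.9 × 10⁶ BTU = 31,900,000 BTU
Gas: input = 31,900,000 / 0.79 = 40,379,747 BTU = 403.8 therm → 403.8 × €1.97 = €795.48; + 5 × €16.89 standing = €879.93
Electric: 31,900,000 BTU / 3412 = 9,349 kWh → × €0.177 = €1,654.84; + 5 × €20.12 standing = €1,755.44
Difference = |€879.93 − €1,755.44| = €875.50 ≈ €876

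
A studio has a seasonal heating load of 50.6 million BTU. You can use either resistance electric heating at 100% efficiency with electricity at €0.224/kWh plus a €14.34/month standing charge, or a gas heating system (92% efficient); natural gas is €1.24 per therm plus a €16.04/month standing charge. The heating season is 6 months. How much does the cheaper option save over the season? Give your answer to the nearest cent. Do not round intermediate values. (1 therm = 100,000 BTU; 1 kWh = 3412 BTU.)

Heat load = 50.6 × 10⁶ BTU = 50,600,000 BTU
Gas: input = 50,600,000 / 0.92 = 55,000,000 BTU = 550 therm → 550 × €1.24 = €682.00; + 6 × €16.04 standing = €778.24
Electric: 50,600,000 BTU / 3412 = 14,830 kWh → × €0.224 = €3,321.92; + 6 × €14.34 standing = €3,407.96
Difference = |€778.24 − €3,407.96| = €2,629.72

€2629.72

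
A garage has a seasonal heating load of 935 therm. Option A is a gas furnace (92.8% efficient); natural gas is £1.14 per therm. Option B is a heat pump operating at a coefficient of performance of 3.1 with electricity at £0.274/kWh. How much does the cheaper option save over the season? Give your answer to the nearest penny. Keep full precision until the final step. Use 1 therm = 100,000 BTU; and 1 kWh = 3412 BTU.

Heat load = 935 therm × 100,000 = 93,500,000 BTU
Gas: input = 93,500,000 / 0.928 = 100,754,310 BTU = 1,008 therm → 1,008 × £1.14 = £1,148.60
Heat pump: 93,500,000 BTU / 3412 = 27,400 kWh heat; / 3.1 = 8,840 kWh in → × £0.274 = £2,422.10
Difference = |£1,148.60 − £2,422.10| = £1,273.50

£1273.50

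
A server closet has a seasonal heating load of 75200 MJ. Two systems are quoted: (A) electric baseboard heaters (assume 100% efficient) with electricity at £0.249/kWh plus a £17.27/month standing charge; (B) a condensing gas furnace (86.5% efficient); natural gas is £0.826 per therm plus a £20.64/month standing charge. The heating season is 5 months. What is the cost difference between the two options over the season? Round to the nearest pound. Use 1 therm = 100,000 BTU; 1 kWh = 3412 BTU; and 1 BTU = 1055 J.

£4504

Heat load = 75200 MJ = 75,200,000,000 J / 1055 = 71,279,621 BTU
Gas: input = 71,279,621 / 0.865 = 82,404,186 BTU = 824 therm → 824 × £0.826 = £680.66; + 5 × £20.64 standing = £783.86
Electric: 71,279,621 BTU / 3412 = 20,890 kWh → × £0.249 = £5,201.82; + 5 × £17.27 standing = £5,288.17
Difference = |£783.86 − £5,288.17| = £4,504.32 ≈ £4504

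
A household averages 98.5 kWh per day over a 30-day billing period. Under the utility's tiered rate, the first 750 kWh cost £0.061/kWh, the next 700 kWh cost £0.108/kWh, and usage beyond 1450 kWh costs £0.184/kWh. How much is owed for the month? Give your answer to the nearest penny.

Usage = 98.5 kWh/day × 30 days = 2955 kWh
First 750 kWh × £0.061 = £45.75
Next 700 kWh × £0.108 = £75.60
Remaining 1505 kWh × £0.184 = £276.92
Total = £398.27

£398.27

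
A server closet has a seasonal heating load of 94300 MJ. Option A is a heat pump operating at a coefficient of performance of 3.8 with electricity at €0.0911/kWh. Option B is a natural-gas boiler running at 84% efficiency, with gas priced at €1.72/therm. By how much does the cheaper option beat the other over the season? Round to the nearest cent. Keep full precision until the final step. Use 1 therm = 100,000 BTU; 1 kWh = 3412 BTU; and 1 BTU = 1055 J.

Heat load = 94300 MJ = 94,300,000,000 J / 1055 = 89,383,886 BTU
Gas: input = 89,383,886 / 0.84 = 106,409,388 BTU = 1,064 therm → 1,064 × €1.72 = €1,830.24
Heat pump: 89,383,886 BTU / 3412 = 26,200 kWh heat; / 3.8 = 6,894 kWh in → × €0.0911 = €628.04
Difference = |€1,830.24 − €628.04| = €1,202.20

€1202.20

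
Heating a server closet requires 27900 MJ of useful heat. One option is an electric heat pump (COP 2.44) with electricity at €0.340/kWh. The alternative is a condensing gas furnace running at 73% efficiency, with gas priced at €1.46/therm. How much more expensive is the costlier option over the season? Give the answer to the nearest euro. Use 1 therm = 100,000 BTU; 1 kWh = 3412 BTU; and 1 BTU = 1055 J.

Heat load = 27900 MJ = 27,900,000,000 J / 1055 = 26,445,498 BTU
Gas: input = 26,445,498 / 0.73 = 36,226,709 BTU = 362.3 therm → 362.3 × €1.46 = €528.91
Heat pump: 26,445,498 BTU / 3412 = 7,751 kWh heat; / 2.44 = 3,177 kWh in → × €0.340 = €1,080.02
Difference = |€528.91 − €1,080.02| = €551.11 ≈ €551

€551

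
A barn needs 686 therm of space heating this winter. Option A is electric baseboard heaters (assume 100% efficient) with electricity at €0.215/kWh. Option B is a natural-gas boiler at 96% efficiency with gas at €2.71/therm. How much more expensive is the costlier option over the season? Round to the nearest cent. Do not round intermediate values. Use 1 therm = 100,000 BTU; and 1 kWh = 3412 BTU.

Heat load = 686 therm × 100,000 = 68,600,000 BTU
Gas: input = 68,600,000 / 0.96 = 71,458,333 BTU = 714.6 therm → 714.6 × €2.71 = €1,936.52
Electric: 68,600,000 BTU / 3412 = 20,110 kWh → × €0.215 = €4,322.68
Difference = |€1,936.52 − €4,322.68| = €2,386.16

€2386.16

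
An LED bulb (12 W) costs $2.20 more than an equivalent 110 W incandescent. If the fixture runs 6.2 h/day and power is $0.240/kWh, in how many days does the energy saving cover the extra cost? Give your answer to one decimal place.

15.1 days

Power saved = 110 − 12 = 98 W
Daily energy saved = 98 W × 6.2 h = 607.6 Wh = 0.6076 kWh
Daily savings = 0.6076 × $0.240 = $0.1458
Payback = $2.20 / $0.1458 per day = 15.09 days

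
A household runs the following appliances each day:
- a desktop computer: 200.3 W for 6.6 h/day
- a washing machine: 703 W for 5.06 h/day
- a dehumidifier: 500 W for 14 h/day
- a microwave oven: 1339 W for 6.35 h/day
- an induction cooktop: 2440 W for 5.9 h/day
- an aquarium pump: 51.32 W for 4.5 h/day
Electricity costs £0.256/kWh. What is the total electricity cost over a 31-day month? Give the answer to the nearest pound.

desktop computer: 200.3 W × 6.6 h × 31 d = 40,981 Wh = 40.98 kWh
washing machine: 703 W × 5.06 h × 31 d = 110,273 Wh = 110.3 kWh
dehumidifier: 500 W × 14 h × 31 d = 217,000 Wh = 217 kWh
microwave oven: 1339 W × 6.35 h × 31 d = 263,582 Wh = 263.6 kWh
induction cooktop: 2440 W × 5.9 h × 31 d = 446,276 Wh = 446.3 kWh
aquarium pump: 51.32 W × 4.5 h × 31 d = 7,159 Wh = 7.159 kWh
Total energy = 40.98 + 110.3 + 217 + 263.6 + 446.3 + 7.159 = 1,085 kWh
Cost = 1,085 kWh × £0.256 = £277.83 ≈ £278

£278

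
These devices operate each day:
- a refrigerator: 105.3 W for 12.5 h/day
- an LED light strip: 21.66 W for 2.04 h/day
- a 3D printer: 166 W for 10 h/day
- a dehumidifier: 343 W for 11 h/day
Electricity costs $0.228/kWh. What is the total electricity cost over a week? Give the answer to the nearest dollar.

refrigerator: 105.3 W × 12.5 h × 7 d = 9,214 Wh = 9.214 kWh
LED light strip: 21.66 W × 2.04 h × 7 d = 309 Wh = 0.3093 kWh
3D printer: 166 W × 10 h × 7 d = 11,620 Wh = 11.62 kWh
dehumidifier: 343 W × 11 h × 7 d = 26,411 Wh = 26.41 kWh
Total energy = 9.214 + 0.3093 + 11.62 + 26.41 = 47.55 kWh
Cost = 47.55 kWh × $0.228 = $10.84 ≈ $11

$11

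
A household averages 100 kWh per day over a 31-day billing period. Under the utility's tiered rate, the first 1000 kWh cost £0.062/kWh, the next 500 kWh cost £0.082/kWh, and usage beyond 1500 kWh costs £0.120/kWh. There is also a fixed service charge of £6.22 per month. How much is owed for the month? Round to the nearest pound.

Usage = 100 kWh/day × 31 days = 3100 kWh
First 1000 kWh × £0.062 = £62.00
Next 500 kWh × £0.082 = £41.00
Remaining 1600 kWh × £0.120 = £192.00
Energy charge = £295.00; + service £6.22 = £301.22 ≈ £301

£301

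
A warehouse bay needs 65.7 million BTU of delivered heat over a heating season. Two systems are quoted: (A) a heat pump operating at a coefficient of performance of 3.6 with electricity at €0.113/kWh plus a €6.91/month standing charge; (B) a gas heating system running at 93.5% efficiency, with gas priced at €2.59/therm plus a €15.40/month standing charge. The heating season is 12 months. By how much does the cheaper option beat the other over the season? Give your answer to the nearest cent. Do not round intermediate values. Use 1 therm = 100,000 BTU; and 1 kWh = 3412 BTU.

€1317.39

Heat load = 65.7 × 10⁶ BTU = 65,700,000 BTU
Gas: input = 65,700,000 / 0.935 = 70,267,380 BTU = 702.7 therm → 702.7 × €2.59 = €1,819.93; + 12 × €15.40 standing = €2,004.73
Heat pump: 65,700,000 BTU / 3412 = 19,260 kWh heat; / 3.6 = 5,349 kWh in → × €0.113 = €604.41; + 12 × €6.91 standing = €687.33
Difference = |€2,004.73 − €687.33| = €1,317.39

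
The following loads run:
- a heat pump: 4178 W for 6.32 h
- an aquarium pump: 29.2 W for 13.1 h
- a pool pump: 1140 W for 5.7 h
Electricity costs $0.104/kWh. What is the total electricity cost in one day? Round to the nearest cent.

heat pump: 4178 W × 6.32 h = 26,405 Wh = 26.4 kWh
aquarium pump: 29.2 W × 13.1 h = 383 Wh = 0.3825 kWh
pool pump: 1140 W × 5.7 h = 6,498 Wh = 6.498 kWh
Total energy = 26.4 + 0.3825 + 6.498 = 33.29 kWh
Cost = 33.29 kWh × $0.104 = $3.46

$3.46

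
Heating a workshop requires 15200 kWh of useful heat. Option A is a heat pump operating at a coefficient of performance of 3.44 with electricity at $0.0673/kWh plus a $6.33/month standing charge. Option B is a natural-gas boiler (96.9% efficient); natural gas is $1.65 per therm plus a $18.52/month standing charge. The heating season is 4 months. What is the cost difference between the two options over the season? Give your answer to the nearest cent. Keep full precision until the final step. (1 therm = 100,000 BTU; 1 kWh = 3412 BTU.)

$634.49

Heat load = 15200 kWh × 3412 = 51,862,400 BTU
Gas: input = 51,862,400 / 0.969 = 53,521,569 BTU = 535.2 therm → 535.2 × $1.65 = $883.11; + 4 × $18.52 standing = $957.19
Heat pump: 51,862,400 BTU / 3412 = 15,200 kWh heat; / 3.44 = 4,419 kWh in → × $0.0673 = $297.37; + 4 × $6.33 standing = $322.69
Difference = |$957.19 − $322.69| = $634.49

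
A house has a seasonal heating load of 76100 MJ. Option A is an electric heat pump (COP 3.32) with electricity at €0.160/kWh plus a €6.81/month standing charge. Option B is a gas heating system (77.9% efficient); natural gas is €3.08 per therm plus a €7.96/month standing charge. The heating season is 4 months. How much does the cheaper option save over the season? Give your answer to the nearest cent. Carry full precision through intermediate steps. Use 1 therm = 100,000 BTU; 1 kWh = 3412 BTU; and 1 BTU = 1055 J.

Heat load = 76100 MJ = 76,100,000,000 J / 1055 = 72,132,701 BTU
Gas: input = 72,132,701 / 0.779 = 92,596,536 BTU = 926 therm → 926 × €3.08 = €2,851.97; + 4 × €7.96 standing = €2,883.81
Heat pump: 72,132,701 BTU / 3412 = 21,140 kWh heat; / 3.32 = 6,368 kWh in → × €0.160 = €1,018.84; + 4 × €6.81 standing = €1,046.08
Difference = |€2,883.81 − €1,046.08| = €1,837.74

€1837.74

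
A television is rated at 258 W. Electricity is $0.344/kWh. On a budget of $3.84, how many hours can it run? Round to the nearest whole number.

43 h

Energy budget = $3.84 / $0.344 per kWh = 11.16 kWh = 11,163 Wh
Runtime = 11,163 Wh / 258 W = 43.27 h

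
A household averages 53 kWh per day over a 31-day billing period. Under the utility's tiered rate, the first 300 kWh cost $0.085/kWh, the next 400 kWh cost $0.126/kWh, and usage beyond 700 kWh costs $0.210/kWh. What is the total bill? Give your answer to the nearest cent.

$273.93

Usage = 53 kWh/day × 31 days = 1643 kWh
First 300 kWh × $0.085 = $25.50
Next 400 kWh × $0.126 = $50.40
Remaining 943 kWh × $0.210 = $198.03
Total = $273.93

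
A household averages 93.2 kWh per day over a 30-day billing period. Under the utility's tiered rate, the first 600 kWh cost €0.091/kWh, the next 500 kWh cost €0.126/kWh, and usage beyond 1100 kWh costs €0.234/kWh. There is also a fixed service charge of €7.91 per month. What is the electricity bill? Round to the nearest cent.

€522.37

Usage = 93.2 kWh/day × 30 days = 2796 kWh
First 600 kWh × €0.091 = €54.60
Next 500 kWh × €0.126 = €63.00
Remaining 1696 kWh × €0.234 = €396.86
Energy charge = €514.46; + service €7.91 = €522.37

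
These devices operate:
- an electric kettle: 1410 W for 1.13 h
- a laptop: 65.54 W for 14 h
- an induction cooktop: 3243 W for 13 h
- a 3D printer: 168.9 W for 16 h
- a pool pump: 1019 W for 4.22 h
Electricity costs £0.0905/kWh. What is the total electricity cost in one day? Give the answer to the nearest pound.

£5

electric kettle: 1410 W × 1.13 h = 1,593 Wh = 1.593 kWh
laptop: 65.54 W × 14 h = 918 Wh = 0.9176 kWh
induction cooktop: 3243 W × 13 h = 42,159 Wh = 42.16 kWh
3D printer: 168.9 W × 16 h = 2,702 Wh = 2.702 kWh
pool pump: 1019 W × 4.22 h = 4,300 Wh = 4.3 kWh
Total energy = 1.593 + 0.9176 + 42.16 + 2.702 + 4.3 = 51.67 kWh
Cost = 51.67 kWh × £0.0905 = £4.68 ≈ £5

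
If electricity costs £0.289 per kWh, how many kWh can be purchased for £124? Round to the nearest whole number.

£124 / £0.289 per kWh = 429.1 kWh

429 kWh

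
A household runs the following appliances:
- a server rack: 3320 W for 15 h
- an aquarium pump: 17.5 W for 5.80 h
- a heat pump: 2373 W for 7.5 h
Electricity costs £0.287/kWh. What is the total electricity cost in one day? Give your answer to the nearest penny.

£19.43

server rack: 3320 W × 15 h = 49,800 Wh = 49.8 kWh
aquarium pump: 17.5 W × 5.80 h = 102 Wh = 0.1015 kWh
heat pump: 2373 W × 7.5 h = 17,798 Wh = 17.8 kWh
Total energy = 49.8 + 0.1015 + 17.8 = 67.7 kWh
Cost = 67.7 kWh × £0.287 = £19.43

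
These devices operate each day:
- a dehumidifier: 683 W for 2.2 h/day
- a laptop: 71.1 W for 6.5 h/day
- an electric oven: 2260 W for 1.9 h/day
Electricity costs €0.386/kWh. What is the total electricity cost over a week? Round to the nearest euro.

€17

dehumidifier: 683 W × 2.2 h × 7 d = 10,518 Wh = 10.52 kWh
laptop: 71.1 W × 6.5 h × 7 d = 3,235 Wh = 3.235 kWh
electric oven: 2260 W × 1.9 h × 7 d = 30,058 Wh = 30.06 kWh
Total energy = 10.52 + 3.235 + 30.06 = 43.81 kWh
Cost = 43.81 kWh × €0.386 = €16.91 ≈ €17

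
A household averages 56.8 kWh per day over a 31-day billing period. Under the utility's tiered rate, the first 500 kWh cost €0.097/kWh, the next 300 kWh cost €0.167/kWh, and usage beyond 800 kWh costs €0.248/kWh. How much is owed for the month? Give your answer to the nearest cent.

€336.88

Usage = 56.8 kWh/day × 31 days = 1760.8 kWh
First 500 kWh × €0.097 = €48.50
Next 300 kWh × €0.167 = €50.10
Remaining 960.8 kWh × €0.248 = €238.28
Total = €336.88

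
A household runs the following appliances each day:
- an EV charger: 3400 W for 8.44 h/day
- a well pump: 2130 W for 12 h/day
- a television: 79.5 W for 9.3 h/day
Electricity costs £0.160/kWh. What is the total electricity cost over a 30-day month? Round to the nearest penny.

EV charger: 3400 W × 8.44 h × 30 d = 860,880 Wh = 860.9 kWh
well pump: 2130 W × 12 h × 30 d = 766,800 Wh = 766.8 kWh
television: 79.5 W × 9.3 h × 30 d = 22,180 Wh = 22.18 kWh
Total energy = 860.9 + 766.8 + 22.18 = 1,650 kWh
Cost = 1,650 kWh × £0.160 = £263.98

£263.98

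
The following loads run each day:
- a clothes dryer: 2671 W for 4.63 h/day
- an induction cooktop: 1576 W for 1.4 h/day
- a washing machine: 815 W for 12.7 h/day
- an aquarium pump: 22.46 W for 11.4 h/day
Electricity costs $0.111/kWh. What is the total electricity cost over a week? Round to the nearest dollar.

clothes dryer: 2671 W × 4.63 h × 7 d = 86,567 Wh = 86.57 kWh
induction cooktop: 1576 W × 1.4 h × 7 d = 15,445 Wh = 15.44 kWh
washing machine: 815 W × 12.7 h × 7 d = 72,454 Wh = 72.45 kWh
aquarium pump: 22.46 W × 11.4 h × 7 d = 1,792 Wh = 1.792 kWh
Total energy = 86.57 + 15.44 + 72.45 + 1.792 = 176.3 kWh
Cost = 176.3 kWh × $0.111 = $19.56 ≈ $20

$20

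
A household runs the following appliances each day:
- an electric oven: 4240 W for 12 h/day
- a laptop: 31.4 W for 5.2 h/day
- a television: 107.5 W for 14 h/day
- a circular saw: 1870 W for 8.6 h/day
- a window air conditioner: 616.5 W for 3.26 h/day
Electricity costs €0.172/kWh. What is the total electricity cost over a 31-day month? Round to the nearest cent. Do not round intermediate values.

electric oven: 4240 W × 12 h × 31 d = 1,577,280 Wh = 1,577 kWh
laptop: 31.4 W × 5.2 h × 31 d = 5,062 Wh = 5.062 kWh
television: 107.5 W × 14 h × 31 d = 46,655 Wh = 46.66 kWh
circular saw: 1870 W × 8.6 h × 31 d = 498,542 Wh = 498.5 kWh
window air conditioner: 616.5 W × 3.26 h × 31 d = 62,303 Wh = 62.3 kWh
Total energy = 1,577 + 5.062 + 46.66 + 498.5 + 62.3 = 2,190 kWh
Cost = 2,190 kWh × €0.172 = €376.65

€376.65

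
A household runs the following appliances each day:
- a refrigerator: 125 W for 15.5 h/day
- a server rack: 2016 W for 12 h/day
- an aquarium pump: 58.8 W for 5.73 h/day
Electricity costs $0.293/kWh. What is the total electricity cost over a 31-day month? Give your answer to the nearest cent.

$240.39

refrigerator: 125 W × 15.5 h × 31 d = 60,062 Wh = 60.06 kWh
server rack: 2016 W × 12 h × 31 d = 749,952 Wh = 750 kWh
aquarium pump: 58.8 W × 5.73 h × 31 d = 10,445 Wh = 10.44 kWh
Total energy = 60.06 + 750 + 10.44 = 820.5 kWh
Cost = 820.5 kWh × $0.293 = $240.39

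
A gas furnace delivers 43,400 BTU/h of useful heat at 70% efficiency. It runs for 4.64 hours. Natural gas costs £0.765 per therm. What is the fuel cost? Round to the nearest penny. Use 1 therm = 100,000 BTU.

£2.20

Heat delivered = 43,400 BTU/h × 4.64 h = 201,376 BTU
Gas input = 201,376 / 0.70 = 287,680 BTU
= 287,680 / 100,000 = 2.877 therm
Cost = 2.877 × £0.765/therm = £2.20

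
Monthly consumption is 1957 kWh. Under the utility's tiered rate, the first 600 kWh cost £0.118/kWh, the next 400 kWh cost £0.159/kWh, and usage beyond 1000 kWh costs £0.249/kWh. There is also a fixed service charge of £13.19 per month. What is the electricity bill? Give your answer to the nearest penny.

First 600 kWh × £0.118 = £70.80
Next 400 kWh × £0.159 = £63.60
Remaining 957 kWh × £0.249 = £238.29
Energy charge = £372.69; + service £13.19 = £385.88

£385.88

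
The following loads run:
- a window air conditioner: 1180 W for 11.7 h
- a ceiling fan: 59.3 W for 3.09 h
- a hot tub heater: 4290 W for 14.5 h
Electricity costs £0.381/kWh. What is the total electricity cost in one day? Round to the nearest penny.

window air conditioner: 1180 W × 11.7 h = 13,806 Wh = 13.81 kWh
ceiling fan: 59.3 W × 3.09 h = 183 Wh = 0.1832 kWh
hot tub heater: 4290 W × 14.5 h = 62,205 Wh = 62.2 kWh
Total energy = 13.81 + 0.1832 + 62.2 = 76.19 kWh
Cost = 76.19 kWh × £0.381 = £29.03

£29.03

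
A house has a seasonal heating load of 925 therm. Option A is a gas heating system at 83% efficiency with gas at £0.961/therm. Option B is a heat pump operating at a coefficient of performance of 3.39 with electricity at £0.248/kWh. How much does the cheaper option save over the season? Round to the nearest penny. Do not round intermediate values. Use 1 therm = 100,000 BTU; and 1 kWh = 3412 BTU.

£912.29

Heat load = 925 therm × 100,000 = 92,500,000 BTU
Gas: input = 92,500,000 / 0.830 = 111,445,783 BTU = 1,114 therm → 1,114 × £0.961 = £1,070.99
Heat pump: 92,500,000 BTU / 3412 = 27,110 kWh heat; / 3.39 = 7,997 kWh in → × £0.248 = £1,983.28
Difference = |£1,070.99 − £1,983.28| = £912.29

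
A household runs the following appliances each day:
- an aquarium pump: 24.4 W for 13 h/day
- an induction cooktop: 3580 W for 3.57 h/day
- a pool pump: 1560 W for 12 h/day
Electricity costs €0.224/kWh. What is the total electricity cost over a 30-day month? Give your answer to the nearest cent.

aquarium pump: 24.4 W × 13 h × 30 d = 9,516 Wh = 9.516 kWh
induction cooktop: 3580 W × 3.57 h × 30 d = 383,418 Wh = 383.4 kWh
pool pump: 1560 W × 12 h × 30 d = 561,600 Wh = 561.6 kWh
Total energy = 9.516 + 383.4 + 561.6 = 954.5 kWh
Cost = 954.5 kWh × €0.224 = €213.82

€213.82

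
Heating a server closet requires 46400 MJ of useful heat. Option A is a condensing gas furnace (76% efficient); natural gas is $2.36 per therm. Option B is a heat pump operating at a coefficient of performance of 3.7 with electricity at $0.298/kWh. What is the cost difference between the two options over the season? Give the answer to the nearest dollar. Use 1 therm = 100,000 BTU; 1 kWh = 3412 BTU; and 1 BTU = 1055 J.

Heat load = 46400 MJ = 46,400,000,000 J / 1055 = 43,981,043 BTU
Gas: input = 43,981,043 / 0.76 = 57,869,793 BTU = 578.7 therm → 578.7 × $2.36 = $1,365.73
Heat pump: 43,981,043 BTU / 3412 = 12,890 kWh heat; / 3.7 = 3,484 kWh in → × $0.298 = $1,038.18
Difference = |$1,365.73 − $1,038.18| = $327.55 ≈ $328

$328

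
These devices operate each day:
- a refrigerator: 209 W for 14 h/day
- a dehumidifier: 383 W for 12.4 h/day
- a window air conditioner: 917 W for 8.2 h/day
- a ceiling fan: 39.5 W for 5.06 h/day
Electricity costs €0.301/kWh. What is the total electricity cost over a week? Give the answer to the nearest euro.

refrigerator: 209 W × 14 h × 7 d = 20,482 Wh = 20.48 kWh
dehumidifier: 383 W × 12.4 h × 7 d = 33,244 Wh = 33.24 kWh
window air conditioner: 917 W × 8.2 h × 7 d = 52,636 Wh = 52.64 kWh
ceiling fan: 39.5 W × 5.06 h × 7 d = 1,399 Wh = 1.399 kWh
Total energy = 20.48 + 33.24 + 52.64 + 1.399 = 107.8 kWh
Cost = 107.8 kWh × €0.301 = €32.44 ≈ €32

€32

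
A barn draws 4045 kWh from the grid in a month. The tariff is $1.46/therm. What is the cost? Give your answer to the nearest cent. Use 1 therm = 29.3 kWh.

$201.56

4045 kWh × (0.03413 therm/kWh) = 138.1 therm
Cost = 138.1 therm × $1.46/therm = $201.56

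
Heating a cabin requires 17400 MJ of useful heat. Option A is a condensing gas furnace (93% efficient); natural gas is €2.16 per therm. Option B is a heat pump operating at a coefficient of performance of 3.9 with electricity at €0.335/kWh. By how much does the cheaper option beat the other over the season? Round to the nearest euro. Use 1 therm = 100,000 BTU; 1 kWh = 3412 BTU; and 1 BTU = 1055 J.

Heat load = 17400 MJ = 17,400,000,000 J / 1055 = 16,492,891 BTU
Gas: input = 16,492,891 / 0.93 = 17,734,291 BTU = 177.3 therm → 177.3 × €2.16 = €383.06
Heat pump: 16,492,891 BTU / 3412 = 4,834 kWh heat; / 3.9 = 1,239 kWh in → × €0.335 = €415.21
Difference = |€383.06 − €415.21| = €32.15 ≈ €32

€32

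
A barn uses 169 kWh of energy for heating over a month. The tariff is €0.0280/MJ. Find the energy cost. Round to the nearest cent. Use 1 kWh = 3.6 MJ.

169 kWh × (3.6 MJ/kWh) = 608.4 MJ
Cost = 608.4 MJ × €0.0280/MJ = €17.04

€17.04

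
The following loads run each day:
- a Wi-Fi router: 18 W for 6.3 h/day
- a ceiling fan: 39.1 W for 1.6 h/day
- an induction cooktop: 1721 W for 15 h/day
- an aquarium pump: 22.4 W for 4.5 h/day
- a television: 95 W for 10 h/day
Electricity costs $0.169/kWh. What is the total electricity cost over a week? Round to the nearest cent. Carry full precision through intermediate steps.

$31.99

Wi-Fi router: 18 W × 6.3 h × 7 d = 794 Wh = 0.7938 kWh
ceiling fan: 39.1 W × 1.6 h × 7 d = 438 Wh = 0.4379 kWh
induction cooktop: 1721 W × 15 h × 7 d = 180,705 Wh = 180.7 kWh
aquarium pump: 22.4 W × 4.5 h × 7 d = 706 Wh = 0.7056 kWh
television: 95 W × 10 h × 7 d = 6,650 Wh = 6.65 kWh
Total energy = 0.7938 + 0.4379 + 180.7 + 0.7056 + 6.65 = 189.3 kWh
Cost = 189.3 kWh × $0.169 = $31.99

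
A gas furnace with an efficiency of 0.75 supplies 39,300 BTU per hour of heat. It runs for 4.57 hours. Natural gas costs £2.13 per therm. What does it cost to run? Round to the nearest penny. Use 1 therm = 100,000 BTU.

£5.10

Heat delivered = 39,300 BTU/h × 4.57 h = 179,601 BTU
Gas input = 179,601 / 0.75 = 239,468 BTU
= 239,468 / 100,000 = 2.395 therm
Cost = 2.395 × £2.13/therm = £5.10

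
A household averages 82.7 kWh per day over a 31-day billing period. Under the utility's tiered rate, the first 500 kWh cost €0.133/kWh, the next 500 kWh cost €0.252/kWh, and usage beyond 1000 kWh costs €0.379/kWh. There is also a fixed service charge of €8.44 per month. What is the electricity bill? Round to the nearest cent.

Usage = 82.7 kWh/day × 31 days = 2563.7 kWh
First 500 kWh × €0.133 = €66.50
Next 500 kWh × €0.252 = €126.00
Remaining 1563.7 kWh × €0.379 = €592.64
Energy charge = €785.14; + service €8.44 = €793.58

€793.58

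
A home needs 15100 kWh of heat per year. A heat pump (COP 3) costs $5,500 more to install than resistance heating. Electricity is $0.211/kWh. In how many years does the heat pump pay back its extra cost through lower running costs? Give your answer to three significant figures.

Resistance: 15100 kWh × $0.211 = $3,186.10/yr
Heat pump: 15100 / 3 = 5033 kWh in → × $0.211 = $1,062.03/yr
Annual savings = $2,124.07
Payback = $5,500 / $2,124.07 = 2.59 years

2.59 years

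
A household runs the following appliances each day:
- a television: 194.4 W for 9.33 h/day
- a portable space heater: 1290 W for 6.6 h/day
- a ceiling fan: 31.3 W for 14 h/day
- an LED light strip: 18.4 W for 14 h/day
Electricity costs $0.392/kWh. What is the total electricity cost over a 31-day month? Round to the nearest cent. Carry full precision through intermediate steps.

$133.96

television: 194.4 W × 9.33 h × 31 d = 56,226 Wh = 56.23 kWh
portable space heater: 1290 W × 6.6 h × 31 d = 263,934 Wh = 263.9 kWh
ceiling fan: 31.3 W × 14 h × 31 d = 13,584 Wh = 13.58 kWh
LED light strip: 18.4 W × 14 h × 31 d = 7,986 Wh = 7.986 kWh
Total energy = 56.23 + 263.9 + 13.58 + 7.986 = 341.7 kWh
Cost = 341.7 kWh × $0.392 = $133.96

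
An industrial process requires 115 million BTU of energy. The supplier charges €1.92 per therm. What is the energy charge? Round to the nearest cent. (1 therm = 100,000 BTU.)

€2208.00

115 million BTU × (10 therm/million BTU) = 1,150 therm
Cost = 1,150 therm × €1.92/therm = €2,208.00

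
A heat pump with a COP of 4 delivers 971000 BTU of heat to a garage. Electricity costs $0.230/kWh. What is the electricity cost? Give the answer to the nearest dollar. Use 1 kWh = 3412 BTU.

Heat delivered = 971,000 BTU / 3412 = 284.6 kWh
Electrical input = 284.6 kWh / 4 = 71.15 kWh
Cost = 71.15 × $0.230/kWh = $16.36 ≈ $16

$16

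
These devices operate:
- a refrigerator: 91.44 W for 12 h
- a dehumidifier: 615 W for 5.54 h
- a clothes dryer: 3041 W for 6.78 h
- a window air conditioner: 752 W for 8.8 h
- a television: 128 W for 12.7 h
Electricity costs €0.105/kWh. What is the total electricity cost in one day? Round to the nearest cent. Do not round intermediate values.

refrigerator: 91.44 W × 12 h = 1,097 Wh = 1.097 kWh
dehumidifier: 615 W × 5.54 h = 3,407 Wh = 3.407 kWh
clothes dryer: 3041 W × 6.78 h = 20,618 Wh = 20.62 kWh
window air conditioner: 752 W × 8.8 h = 6,618 Wh = 6.618 kWh
television: 128 W × 12.7 h = 1,626 Wh = 1.626 kWh
Total energy = 1.097 + 3.407 + 20.62 + 6.618 + 1.626 = 33.37 kWh
Cost = 33.37 kWh × €0.105 = €3.50

€3.50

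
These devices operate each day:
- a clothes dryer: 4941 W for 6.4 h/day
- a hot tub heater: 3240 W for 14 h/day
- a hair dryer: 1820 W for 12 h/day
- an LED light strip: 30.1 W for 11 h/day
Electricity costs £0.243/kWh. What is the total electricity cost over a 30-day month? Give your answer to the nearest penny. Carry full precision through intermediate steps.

£722.83

clothes dryer: 4941 W × 6.4 h × 30 d = 948,672 Wh = 948.7 kWh
hot tub heater: 3240 W × 14 h × 30 d = 1,360,800 Wh = 1,361 kWh
hair dryer: 1820 W × 12 h × 30 d = 655,200 Wh = 655.2 kWh
LED light strip: 30.1 W × 11 h × 30 d = 9,933 Wh = 9.933 kWh
Total energy = 948.7 + 1,361 + 655.2 + 9.933 = 2,975 kWh
Cost = 2,975 kWh × £0.243 = £722.83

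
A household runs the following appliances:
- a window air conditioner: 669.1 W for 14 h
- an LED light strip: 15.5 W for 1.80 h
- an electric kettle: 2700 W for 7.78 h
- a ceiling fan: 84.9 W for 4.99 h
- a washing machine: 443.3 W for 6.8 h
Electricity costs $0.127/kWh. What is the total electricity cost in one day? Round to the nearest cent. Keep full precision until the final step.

$4.30

window air conditioner: 669.1 W × 14 h = 9,367 Wh = 9.367 kWh
LED light strip: 15.5 W × 1.80 h = 28 Wh = 0.0279 kWh
electric kettle: 2700 W × 7.78 h = 21,006 Wh = 21.01 kWh
ceiling fan: 84.9 W × 4.99 h = 424 Wh = 0.4237 kWh
washing machine: 443.3 W × 6.8 h = 3,014 Wh = 3.014 kWh
Total energy = 9.367 + 0.0279 + 21.01 + 0.4237 + 3.014 = 33.84 kWh
Cost = 33.84 kWh × $0.127 = $4.30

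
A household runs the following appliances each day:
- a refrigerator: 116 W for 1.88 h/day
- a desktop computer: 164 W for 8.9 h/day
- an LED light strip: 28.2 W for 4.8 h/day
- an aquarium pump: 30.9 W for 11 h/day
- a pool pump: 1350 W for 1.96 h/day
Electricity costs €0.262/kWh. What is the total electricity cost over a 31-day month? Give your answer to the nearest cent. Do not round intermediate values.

€38.98

refrigerator: 116 W × 1.88 h × 31 d = 6,760 Wh = 6.76 kWh
desktop computer: 164 W × 8.9 h × 31 d = 45,248 Wh = 45.25 kWh
LED light strip: 28.2 W × 4.8 h × 31 d = 4,196 Wh = 4.196 kWh
aquarium pump: 30.9 W × 11 h × 31 d = 10,537 Wh = 10.54 kWh
pool pump: 1350 W × 1.96 h × 31 d = 82,026 Wh = 82.03 kWh
Total energy = 6.76 + 45.25 + 4.196 + 10.54 + 82.03 = 148.8 kWh
Cost = 148.8 kWh × €0.262 = €38.98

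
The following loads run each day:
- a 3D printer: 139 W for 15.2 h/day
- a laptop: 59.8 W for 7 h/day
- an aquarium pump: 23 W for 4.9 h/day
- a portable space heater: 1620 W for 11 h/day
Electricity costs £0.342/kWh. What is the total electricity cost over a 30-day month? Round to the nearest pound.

£210

3D printer: 139 W × 15.2 h × 30 d = 63,384 Wh = 63.38 kWh
laptop: 59.8 W × 7 h × 30 d = 12,558 Wh = 12.56 kWh
aquarium pump: 23 W × 4.9 h × 30 d = 3,381 Wh = 3.381 kWh
portable space heater: 1620 W × 11 h × 30 d = 534,600 Wh = 534.6 kWh
Total energy = 63.38 + 12.56 + 3.381 + 534.6 = 613.9 kWh
Cost = 613.9 kWh × £0.342 = £209.96 ≈ £210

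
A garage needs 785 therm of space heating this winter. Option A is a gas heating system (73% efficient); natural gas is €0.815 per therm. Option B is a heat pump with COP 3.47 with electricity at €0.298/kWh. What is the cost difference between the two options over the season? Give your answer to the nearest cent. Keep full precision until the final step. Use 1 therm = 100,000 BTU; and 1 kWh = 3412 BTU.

Heat load = 785 therm × 100,000 = 78,500,000 BTU
Gas: input = 78,500,000 / 0.73 = 107,534,247 BTU = 1,075 therm → 1,075 × €0.815 = €876.40
Heat pump: 78,500,000 BTU / 3412 = 23,010 kWh heat; / 3.47 = 6,630 kWh in → × €0.298 = €1,975.82
Difference = |€876.40 − €1,975.82| = €1,099.42

€1099.42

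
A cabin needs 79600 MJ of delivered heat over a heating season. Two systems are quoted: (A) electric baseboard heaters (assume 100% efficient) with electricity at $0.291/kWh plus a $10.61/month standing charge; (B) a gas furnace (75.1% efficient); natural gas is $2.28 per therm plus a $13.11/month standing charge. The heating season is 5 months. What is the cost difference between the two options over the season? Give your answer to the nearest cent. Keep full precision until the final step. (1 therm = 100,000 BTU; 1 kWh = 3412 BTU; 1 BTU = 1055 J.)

Heat load = 79600 MJ = 79,600,000,000 J / 1055 = 75,450,237 BTU
Gas: input = 75,450,237 / 0.751 = 100,466,361 BTU = 1,005 therm → 1,005 × $2.28 = $2,290.63; + 5 × $13.11 standing = $2,356.18
Electric: 75,450,237 BTU / 3412 = 22,110 kWh → × $0.291 = $6,434.94; + 5 × $10.61 standing = $6,487.99
Difference = |$2,356.18 − $6,487.99| = $4,131.81

$4131.81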